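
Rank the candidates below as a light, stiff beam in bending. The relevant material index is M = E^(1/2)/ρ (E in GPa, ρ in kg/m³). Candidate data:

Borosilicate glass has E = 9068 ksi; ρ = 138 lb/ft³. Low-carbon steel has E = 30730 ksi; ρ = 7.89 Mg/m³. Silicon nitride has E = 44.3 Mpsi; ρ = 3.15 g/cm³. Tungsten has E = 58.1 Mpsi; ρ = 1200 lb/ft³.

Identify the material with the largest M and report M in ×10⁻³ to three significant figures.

silicon nitride, M = 5.55×10⁻³

Putting every candidate on a common basis:
  borosilicate glass: E = 62.52 GPa, ρ = 2211 kg/m³
  low-carbon steel: E = 211.9 GPa, ρ = 7890 kg/m³
  silicon nitride: E = 305.4 GPa, ρ = 3150 kg/m³
  tungsten: E = 400.6 GPa, ρ = 19220 kg/m³
  silicon nitride: M = 5.55×10⁻³
  borosilicate glass: M = 3.58×10⁻³
  low-carbon steel: M = 1.84×10⁻³
  tungsten: M = 1.04×10⁻³
Silicon nitride has the largest M.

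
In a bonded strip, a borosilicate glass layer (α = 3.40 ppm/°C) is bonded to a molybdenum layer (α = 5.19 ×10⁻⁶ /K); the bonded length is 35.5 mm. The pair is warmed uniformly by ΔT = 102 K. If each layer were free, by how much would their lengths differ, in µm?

Δα = |3.40 − 5.19|×10⁻⁶/K = 1.79×10⁻⁶/K.
ΔL_mismatch = Δα·L·ΔT = 1.79×10⁻⁶ × 35.5 mm × 102.0 K = 6.48 µm.

6.48 µm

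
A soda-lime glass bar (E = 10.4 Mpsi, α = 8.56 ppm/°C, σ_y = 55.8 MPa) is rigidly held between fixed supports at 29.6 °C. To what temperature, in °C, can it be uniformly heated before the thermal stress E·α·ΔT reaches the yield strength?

E = 10.4 Mpsi = 71.71 GPa.
E·α·ΔT = 55.80 MPa ⇒ ΔT = 55.80 / (71.71×10³ × 8.56×10⁻⁶) = 90.91 K.
T = 29.6 + 90.91 = 120.5 °C.

121 °C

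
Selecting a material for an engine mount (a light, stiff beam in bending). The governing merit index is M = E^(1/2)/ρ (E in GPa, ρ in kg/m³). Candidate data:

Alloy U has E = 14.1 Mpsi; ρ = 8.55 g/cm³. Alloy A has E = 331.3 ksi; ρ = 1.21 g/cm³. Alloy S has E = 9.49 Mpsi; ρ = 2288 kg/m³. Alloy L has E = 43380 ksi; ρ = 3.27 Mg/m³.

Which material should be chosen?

alloy L

After converting to SI:
  alloy U: E = 97.22 GPa, ρ = 8550 kg/m³
  alloy A: E = 2.284 GPa, ρ = 1210 kg/m³
  alloy S: E = 65.43 GPa, ρ = 2288 kg/m³
  alloy L: E = 299.1 GPa, ρ = 3270 kg/m³
  alloy L: M = 5.29×10⁻³
  alloy S: M = 3.54×10⁻³
  alloy A: M = 1.25×10⁻³
  alloy U: M = 1.15×10⁻³
Alloy L ranks first.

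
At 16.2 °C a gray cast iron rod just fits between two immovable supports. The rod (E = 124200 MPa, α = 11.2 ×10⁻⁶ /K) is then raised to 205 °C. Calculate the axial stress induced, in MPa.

E = 124200 MPa = 124.2 GPa.
ΔT = 188.8 K. Constrained thermal stress σ = E·α·ΔT = 124.2×10³ MPa × 11.2×10⁻⁶ × 188.8 = 263 MPa (compressive).

263 MPa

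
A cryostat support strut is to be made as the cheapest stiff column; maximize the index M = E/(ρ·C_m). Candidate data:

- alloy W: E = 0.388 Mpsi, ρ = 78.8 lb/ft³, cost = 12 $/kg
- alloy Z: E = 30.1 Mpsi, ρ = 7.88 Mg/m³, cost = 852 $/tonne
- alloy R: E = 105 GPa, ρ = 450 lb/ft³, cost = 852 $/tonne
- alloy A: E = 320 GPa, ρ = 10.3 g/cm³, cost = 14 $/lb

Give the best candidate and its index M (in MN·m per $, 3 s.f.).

Putting every candidate on a common basis:
  alloy W: E = 2.675 GPa, ρ = 1262 kg/m³, cost = 12.00 $/kg
  alloy Z: E = 207.5 GPa, ρ = 7880 kg/m³, cost = 0.8520 $/kg
  alloy R: E = 105.0 GPa, ρ = 7208 kg/m³, cost = 0.8520 $/kg
  alloy A: E = 320.0 GPa, ρ = 10300 kg/m³, cost = 30.86 $/kg
  alloy Z: M = 30.9 MN·m per $
  alloy R: M = 17.1 MN·m per $
  alloy A: M = 1.01 MN·m per $
  alloy W: M = 0.177 MN·m per $
Alloy Z has the largest M.

alloy Z, M = 30.9 MN·m per $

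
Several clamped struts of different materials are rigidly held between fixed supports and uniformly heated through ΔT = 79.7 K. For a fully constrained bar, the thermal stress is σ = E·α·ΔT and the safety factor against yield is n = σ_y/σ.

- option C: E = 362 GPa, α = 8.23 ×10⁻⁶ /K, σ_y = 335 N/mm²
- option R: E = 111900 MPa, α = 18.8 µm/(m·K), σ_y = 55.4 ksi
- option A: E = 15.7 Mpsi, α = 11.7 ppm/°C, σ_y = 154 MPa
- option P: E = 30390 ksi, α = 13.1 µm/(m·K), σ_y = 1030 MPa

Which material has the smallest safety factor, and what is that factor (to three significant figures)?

Converting E to GPa, α to ×10⁻⁶/K, σ_y to MPa, then σ and n for each:
  option C: E = 362.0, α = 8.23, σ_y = 335.0 → σ = 237 MPa, n = 1.41
  option R: E = 111.9, α = 18.8, σ_y = 382.0 → σ = 168 MPa, n = 2.28
  option A: E = 108.2, α = 11.7, σ_y = 154.0 → σ = 101 MPa, n = 1.53
  option P: E = 209.5, α = 13.1, σ_y = 1030 → σ = 219 MPa, n = 4.71
Option C has the lowest safety factor, n = 1.41.

option C, n = 1.41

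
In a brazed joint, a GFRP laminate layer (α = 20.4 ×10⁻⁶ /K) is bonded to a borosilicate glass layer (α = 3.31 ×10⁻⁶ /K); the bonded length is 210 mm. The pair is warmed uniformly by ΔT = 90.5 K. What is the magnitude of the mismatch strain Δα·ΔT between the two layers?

1.55×10⁻³

Δα = |20.4 − 3.31|×10⁻⁶/K = 17.1×10⁻⁶/K.
Mismatch strain = Δα·ΔT = 17.1×10⁻⁶ × 90.5 = 1.55×10⁻³.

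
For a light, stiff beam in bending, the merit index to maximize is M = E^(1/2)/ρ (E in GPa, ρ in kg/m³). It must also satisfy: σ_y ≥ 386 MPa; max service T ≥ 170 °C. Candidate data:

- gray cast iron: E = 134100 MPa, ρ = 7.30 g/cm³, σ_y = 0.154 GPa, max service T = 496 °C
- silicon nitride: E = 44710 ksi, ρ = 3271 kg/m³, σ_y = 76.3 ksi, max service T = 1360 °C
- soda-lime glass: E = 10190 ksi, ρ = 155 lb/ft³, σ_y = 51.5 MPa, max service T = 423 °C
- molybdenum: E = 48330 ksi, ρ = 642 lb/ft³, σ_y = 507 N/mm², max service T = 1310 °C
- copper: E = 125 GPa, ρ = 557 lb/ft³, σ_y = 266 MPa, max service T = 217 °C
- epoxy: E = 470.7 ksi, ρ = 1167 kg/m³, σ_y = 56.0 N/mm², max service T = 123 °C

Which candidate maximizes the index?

Screen on constraints: σ_y ≥ 386 MPa; max service T ≥ 170 °C. Survivors: silicon nitride, molybdenum.
Putting every candidate on a common basis:
  silicon nitride: E = 308.3 GPa, ρ = 3271 kg/m³
  molybdenum: E = 333.2 GPa, ρ = 10280 kg/m³
  silicon nitride: M = 5.37×10⁻³
  molybdenum: M = 1.78×10⁻³
Silicon nitride ranks first.

silicon nitride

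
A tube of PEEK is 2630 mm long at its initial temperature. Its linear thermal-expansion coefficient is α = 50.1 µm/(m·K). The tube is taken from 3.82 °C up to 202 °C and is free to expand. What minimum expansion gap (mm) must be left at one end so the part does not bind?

26.1 mm

ΔT = 202 − 3.82 = 198.2 K.
ΔL = α·L₀·ΔT = 50.1×10⁻⁶ × 2630 mm × 198.2 K = 26.1 mm.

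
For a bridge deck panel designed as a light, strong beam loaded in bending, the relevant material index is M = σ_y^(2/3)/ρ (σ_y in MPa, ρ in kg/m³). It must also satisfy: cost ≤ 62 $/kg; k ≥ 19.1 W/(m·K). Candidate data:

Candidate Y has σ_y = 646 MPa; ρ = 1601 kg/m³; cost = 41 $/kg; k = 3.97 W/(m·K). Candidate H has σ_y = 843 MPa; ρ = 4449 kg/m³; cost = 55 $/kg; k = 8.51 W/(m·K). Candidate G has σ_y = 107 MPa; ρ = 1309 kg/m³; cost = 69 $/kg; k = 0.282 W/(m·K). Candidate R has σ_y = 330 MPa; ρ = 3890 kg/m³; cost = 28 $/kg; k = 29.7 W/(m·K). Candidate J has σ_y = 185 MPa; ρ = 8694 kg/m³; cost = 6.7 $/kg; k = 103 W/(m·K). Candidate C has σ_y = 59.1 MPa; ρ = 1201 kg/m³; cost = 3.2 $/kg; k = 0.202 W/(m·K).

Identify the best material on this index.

Screen on constraints: cost ≤ 62 $/kg; k ≥ 19.1 W/(m·K). Survivors: candidate R, candidate J.
Evaluate M for each candidate:
  candidate R: M = 12.3×10⁻³
  candidate J: M = 3.73×10⁻³
Highest index: candidate R.

candidate R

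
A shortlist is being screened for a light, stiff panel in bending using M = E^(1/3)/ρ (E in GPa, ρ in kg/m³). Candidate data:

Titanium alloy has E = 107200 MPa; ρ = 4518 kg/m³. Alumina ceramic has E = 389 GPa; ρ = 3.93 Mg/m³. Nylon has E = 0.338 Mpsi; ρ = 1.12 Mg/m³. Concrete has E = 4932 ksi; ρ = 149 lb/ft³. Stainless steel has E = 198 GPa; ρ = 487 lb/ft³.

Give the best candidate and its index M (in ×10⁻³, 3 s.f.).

alumina ceramic, M = 1.86×10⁻³

After converting to SI:
  titanium alloy: E = 107.2 GPa, ρ = 4518 kg/m³
  alumina ceramic: E = 389.0 GPa, ρ = 3930 kg/m³
  nylon: E = 2.330 GPa, ρ = 1120 kg/m³
  concrete: E = 34.00 GPa, ρ = 2387 kg/m³
  stainless steel: E = 198.0 GPa, ρ = 7801 kg/m³
  alumina ceramic: M = 1.86×10⁻³
  concrete: M = 1.36×10⁻³
  nylon: M = 1.18×10⁻³
  titanium alloy: M = 1.05×10⁻³
  stainless steel: M = 0.747×10⁻³
The maximum is for alumina ceramic.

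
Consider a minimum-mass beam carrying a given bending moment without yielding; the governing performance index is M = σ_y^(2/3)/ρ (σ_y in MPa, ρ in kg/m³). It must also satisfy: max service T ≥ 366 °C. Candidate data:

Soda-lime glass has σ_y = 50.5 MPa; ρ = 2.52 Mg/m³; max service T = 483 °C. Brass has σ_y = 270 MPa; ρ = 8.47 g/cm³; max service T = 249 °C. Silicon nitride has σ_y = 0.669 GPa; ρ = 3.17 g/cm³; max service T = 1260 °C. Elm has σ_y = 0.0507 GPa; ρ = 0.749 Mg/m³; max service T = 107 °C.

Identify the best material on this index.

silicon nitride

Screen on constraints: max service T ≥ 366 °C. Survivors: soda-lime glass, silicon nitride.
Normalizing units and computing the index:
  soda-lime glass: σ_y = 50.50 MPa, ρ = 2520 kg/m³
  silicon nitride: σ_y = 669.0 MPa, ρ = 3170 kg/m³
  silicon nitride: M = 24.1×10⁻³
  soda-lime glass: M = 5.42×10⁻³
Silicon nitride ranks first.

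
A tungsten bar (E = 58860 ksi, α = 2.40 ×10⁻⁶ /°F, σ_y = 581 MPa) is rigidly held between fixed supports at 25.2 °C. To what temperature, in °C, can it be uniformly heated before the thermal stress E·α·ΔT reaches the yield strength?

E = 58860 ksi = 405.8 GPa.
α = 2.40×10⁻⁶/°F × 9/5 = 4.32×10⁻⁶/K.
E·α·ΔT = 581.0 MPa ⇒ ΔT = 581.0 / (405.8×10³ × 4.32×10⁻⁶) = 331.4 K.
T = 25.2 + 331.4 = 356.6 °C.

357 °C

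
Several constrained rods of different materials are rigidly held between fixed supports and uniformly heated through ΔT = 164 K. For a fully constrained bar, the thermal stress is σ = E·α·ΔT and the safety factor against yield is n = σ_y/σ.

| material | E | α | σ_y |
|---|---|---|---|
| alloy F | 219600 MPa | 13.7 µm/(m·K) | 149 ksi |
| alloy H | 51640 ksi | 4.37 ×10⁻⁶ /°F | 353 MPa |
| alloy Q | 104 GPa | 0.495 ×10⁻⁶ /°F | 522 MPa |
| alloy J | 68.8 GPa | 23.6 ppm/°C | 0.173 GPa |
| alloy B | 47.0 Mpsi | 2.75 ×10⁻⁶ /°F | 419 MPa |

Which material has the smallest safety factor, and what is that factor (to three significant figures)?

With everything in SI (GPa, ×10⁻⁶/K, MPa):
  alloy F: E = 219.6, α = 13.7, σ_y = 1027 → σ = 493 MPa, n = 2.08
  alloy H: E = 356.0, α = 7.87, σ_y = 353.0 → σ = 459 MPa, n = 0.769
  alloy Q: E = 104.0, α = 0.891, σ_y = 522.0 → σ = 15.2 MPa, n = 34.3
  alloy J: E = 68.80, α = 23.6, σ_y = 173.0 → σ = 266 MPa, n = 0.650
  alloy B: E = 324.1, α = 4.95, σ_y = 419.0 → σ = 263 MPa, n = 1.59
Smallest n: alloy J with n = 0.650.

alloy J, n = 0.650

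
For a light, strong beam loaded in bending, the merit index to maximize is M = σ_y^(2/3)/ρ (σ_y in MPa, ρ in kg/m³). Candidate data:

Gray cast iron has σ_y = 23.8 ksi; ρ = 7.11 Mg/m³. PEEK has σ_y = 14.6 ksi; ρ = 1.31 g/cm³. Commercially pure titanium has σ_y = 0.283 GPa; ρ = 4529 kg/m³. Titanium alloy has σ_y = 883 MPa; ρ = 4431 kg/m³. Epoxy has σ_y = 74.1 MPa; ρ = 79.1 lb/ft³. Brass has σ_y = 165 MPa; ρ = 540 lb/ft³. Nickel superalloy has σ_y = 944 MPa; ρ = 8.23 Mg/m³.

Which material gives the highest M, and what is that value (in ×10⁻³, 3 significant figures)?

Normalizing units and computing the index:
  gray cast iron: σ_y = 164.1 MPa, ρ = 7110 kg/m³
  PEEK: σ_y = 100.7 MPa, ρ = 1310 kg/m³
  commercially pure titanium: σ_y = 283.0 MPa, ρ = 4529 kg/m³
  titanium alloy: σ_y = 883.0 MPa, ρ = 4431 kg/m³
  epoxy: σ_y = 74.10 MPa, ρ = 1267 kg/m³
  brass: σ_y = 165.0 MPa, ρ = 8650 kg/m³
  nickel superalloy: σ_y = 944.0 MPa, ρ = 8230 kg/m³
  titanium alloy: M = 20.8×10⁻³
  PEEK: M = 16.5×10⁻³
  epoxy: M = 13.9×10⁻³
  nickel superalloy: M = 11.7×10⁻³
  commercially pure titanium: M = 9.52×10⁻³
  gray cast iron: M = 4.22×10⁻³
  brass: M = 3.48×10⁻³
The maximum is for titanium alloy.

titanium alloy, M = 20.8×10⁻³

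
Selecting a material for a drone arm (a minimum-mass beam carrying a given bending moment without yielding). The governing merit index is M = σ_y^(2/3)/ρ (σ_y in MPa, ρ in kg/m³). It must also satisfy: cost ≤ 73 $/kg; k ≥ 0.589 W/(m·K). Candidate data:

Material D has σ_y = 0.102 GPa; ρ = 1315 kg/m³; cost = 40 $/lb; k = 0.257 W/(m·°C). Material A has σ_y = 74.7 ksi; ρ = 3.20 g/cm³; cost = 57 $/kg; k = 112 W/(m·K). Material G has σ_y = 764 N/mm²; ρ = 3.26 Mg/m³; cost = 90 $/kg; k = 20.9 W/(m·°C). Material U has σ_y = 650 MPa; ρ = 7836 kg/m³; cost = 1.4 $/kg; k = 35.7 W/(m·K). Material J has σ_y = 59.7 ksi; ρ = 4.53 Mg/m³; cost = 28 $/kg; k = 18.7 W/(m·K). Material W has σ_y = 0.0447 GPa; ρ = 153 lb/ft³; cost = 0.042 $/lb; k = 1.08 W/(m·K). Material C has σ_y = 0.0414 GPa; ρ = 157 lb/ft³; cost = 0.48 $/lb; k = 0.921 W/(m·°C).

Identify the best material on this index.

material A

Screen on constraints: cost ≤ 73 $/kg; k ≥ 0.589 W/(m·K). Survivors: material A, material U, material J, material W, material C.
Putting every candidate on a common basis:
  material A: σ_y = 515.0 MPa, ρ = 3200 kg/m³
  material U: σ_y = 650.0 MPa, ρ = 7836 kg/m³
  material J: σ_y = 411.6 MPa, ρ = 4530 kg/m³
  material W: σ_y = 44.70 MPa, ρ = 2451 kg/m³
  material C: σ_y = 41.40 MPa, ρ = 2515 kg/m³
  material A: M = 20.1×10⁻³
  material J: M = 12.2×10⁻³
  material U: M = 9.58×10⁻³
  material W: M = 5.14×10⁻³
  material C: M = 4.76×10⁻³
Material A has the largest M.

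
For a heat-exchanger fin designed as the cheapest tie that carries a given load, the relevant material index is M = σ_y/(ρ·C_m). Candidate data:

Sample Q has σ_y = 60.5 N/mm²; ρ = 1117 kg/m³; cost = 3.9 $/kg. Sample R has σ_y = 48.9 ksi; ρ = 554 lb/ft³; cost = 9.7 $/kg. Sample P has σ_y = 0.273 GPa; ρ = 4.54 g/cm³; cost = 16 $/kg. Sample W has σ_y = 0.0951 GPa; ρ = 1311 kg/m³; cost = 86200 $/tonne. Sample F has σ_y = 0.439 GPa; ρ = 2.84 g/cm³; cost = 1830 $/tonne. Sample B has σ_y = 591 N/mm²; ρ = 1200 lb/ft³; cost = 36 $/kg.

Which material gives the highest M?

sample F

After converting to SI:
  sample Q: σ_y = 60.50 MPa, ρ = 1117 kg/m³, cost = 3.900 $/kg
  sample R: σ_y = 337.2 MPa, ρ = 8874 kg/m³, cost = 9.700 $/kg
  sample P: σ_y = 273.0 MPa, ρ = 4540 kg/m³, cost = 16.00 $/kg
  sample W: σ_y = 95.10 MPa, ρ = 1311 kg/m³, cost = 86.20 $/kg
  sample F: σ_y = 439.0 MPa, ρ = 2840 kg/m³, cost = 1.830 $/kg
  sample B: σ_y = 591.0 MPa, ρ = 19220 kg/m³, cost = 36.00 $/kg
  sample F: M = 84.5 kN·m per $
  sample Q: M = 13.9 kN·m per $
  sample R: M = 3.92 kN·m per $
  sample P: M = 3.76 kN·m per $
  sample B: M = 0.854 kN·m per $
  sample W: M = 0.842 kN·m per $
The maximum is for sample F.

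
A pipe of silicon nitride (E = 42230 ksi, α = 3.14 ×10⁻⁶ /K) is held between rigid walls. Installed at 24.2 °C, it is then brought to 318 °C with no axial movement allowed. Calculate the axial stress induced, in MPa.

E = 42230 ksi = 291.2 GPa.
ΔT = 293.8 K. Constrained thermal stress σ = E·α·ΔT = 291.2×10³ MPa × 3.14×10⁻⁶ × 293.8 = 269 MPa (compressive).

269 MPa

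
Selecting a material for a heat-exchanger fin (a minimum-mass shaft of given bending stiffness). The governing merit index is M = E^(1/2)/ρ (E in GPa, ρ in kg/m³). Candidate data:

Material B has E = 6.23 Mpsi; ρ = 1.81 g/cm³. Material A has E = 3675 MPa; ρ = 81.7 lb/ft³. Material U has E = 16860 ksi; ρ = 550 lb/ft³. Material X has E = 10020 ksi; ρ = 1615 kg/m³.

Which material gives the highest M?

material X

Normalizing units and computing the index:
  material B: E = 42.95 GPa, ρ = 1810 kg/m³
  material A: E = 3.675 GPa, ρ = 1309 kg/m³
  material U: E = 116.2 GPa, ρ = 8810 kg/m³
  material X: E = 69.09 GPa, ρ = 1615 kg/m³
  material X: M = 5.15×10⁻³
  material B: M = 3.62×10⁻³
  material A: M = 1.46×10⁻³
  material U: M = 1.22×10⁻³
The maximum is for material X.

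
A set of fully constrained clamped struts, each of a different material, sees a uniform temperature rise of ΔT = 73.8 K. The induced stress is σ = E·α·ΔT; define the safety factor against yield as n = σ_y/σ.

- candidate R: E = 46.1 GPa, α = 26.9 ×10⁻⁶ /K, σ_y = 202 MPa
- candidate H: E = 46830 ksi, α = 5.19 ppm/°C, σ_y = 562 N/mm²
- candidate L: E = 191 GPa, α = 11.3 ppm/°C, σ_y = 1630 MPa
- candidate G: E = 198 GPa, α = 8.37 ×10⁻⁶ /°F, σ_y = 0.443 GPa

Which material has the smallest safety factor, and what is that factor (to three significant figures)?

In consistent units (E in GPa, α in ×10⁻⁶/K, σ_y in MPa):
  candidate R: E = 46.10, α = 26.9, σ_y = 202.0 → σ = 91.5 MPa, n = 2.21
  candidate H: E = 322.9, α = 5.19, σ_y = 562.0 → σ = 124 MPa, n = 4.54
  candidate L: E = 191.0, α = 11.3, σ_y = 1630 → σ = 159 MPa, n = 10.2
  candidate G: E = 198.0, α = 15.1, σ_y = 443.0 → σ = 220 MPa, n = 2.01
Smallest n: candidate G with n = 2.01.

candidate G, n = 2.01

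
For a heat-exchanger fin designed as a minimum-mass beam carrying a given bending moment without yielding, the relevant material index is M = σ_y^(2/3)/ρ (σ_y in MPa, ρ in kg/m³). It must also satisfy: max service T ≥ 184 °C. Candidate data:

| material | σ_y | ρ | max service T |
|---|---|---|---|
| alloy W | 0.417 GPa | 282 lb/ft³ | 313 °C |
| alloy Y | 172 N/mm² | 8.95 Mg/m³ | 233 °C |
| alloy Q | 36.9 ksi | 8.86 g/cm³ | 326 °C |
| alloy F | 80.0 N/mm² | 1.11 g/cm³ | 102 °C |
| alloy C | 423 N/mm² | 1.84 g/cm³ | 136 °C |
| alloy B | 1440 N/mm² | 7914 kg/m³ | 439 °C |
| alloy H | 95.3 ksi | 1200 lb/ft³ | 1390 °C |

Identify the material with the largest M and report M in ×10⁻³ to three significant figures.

Screen on constraints: max service T ≥ 184 °C. Survivors: alloy W, alloy Y, alloy Q, alloy B, alloy H.
In SI units:
  alloy W: σ_y = 417.0 MPa, ρ = 4517 kg/m³
  alloy Y: σ_y = 172.0 MPa, ρ = 8950 kg/m³
  alloy Q: σ_y = 254.4 MPa, ρ = 8860 kg/m³
  alloy B: σ_y = 1440 MPa, ρ = 7914 kg/m³
  alloy H: σ_y = 657.1 MPa, ρ = 19220 kg/m³
  alloy B: M = 16.1×10⁻³
  alloy W: M = 12.4×10⁻³
  alloy Q: M = 4.53×10⁻³
  alloy H: M = 3.93×10⁻³
  alloy Y: M = 3.46×10⁻³
Highest index: alloy B.

alloy B, M = 16.1×10⁻³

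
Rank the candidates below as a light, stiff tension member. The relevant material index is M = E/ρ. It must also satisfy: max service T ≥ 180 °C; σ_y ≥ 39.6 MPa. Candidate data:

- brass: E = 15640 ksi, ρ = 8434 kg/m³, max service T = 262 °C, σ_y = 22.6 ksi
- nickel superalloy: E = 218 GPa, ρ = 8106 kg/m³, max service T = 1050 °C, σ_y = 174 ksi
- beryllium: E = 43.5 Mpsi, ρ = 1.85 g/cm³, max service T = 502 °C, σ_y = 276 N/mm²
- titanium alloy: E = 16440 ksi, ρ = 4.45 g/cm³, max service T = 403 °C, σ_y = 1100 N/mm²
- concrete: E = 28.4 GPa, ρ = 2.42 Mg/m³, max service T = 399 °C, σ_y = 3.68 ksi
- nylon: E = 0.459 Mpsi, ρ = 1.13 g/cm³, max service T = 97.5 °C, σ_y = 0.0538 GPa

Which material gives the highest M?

Screen on constraints: max service T ≥ 180 °C; σ_y ≥ 39.6 MPa. Survivors: brass, nickel superalloy, beryllium, titanium alloy.
Putting every candidate on a common basis:
  brass: E = 107.8 GPa, ρ = 8434 kg/m³
  nickel superalloy: E = 218.0 GPa, ρ = 8106 kg/m³
  beryllium: E = 299.9 GPa, ρ = 1850 kg/m³
  titanium alloy: E = 113.3 GPa, ρ = 4450 kg/m³
  beryllium: M = 162 MN·m/kg
  nickel superalloy: M = 26.9 MN·m/kg
  titanium alloy: M = 25.5 MN·m/kg
  brass: M = 12.8 MN·m/kg
The maximum is for beryllium.

beryllium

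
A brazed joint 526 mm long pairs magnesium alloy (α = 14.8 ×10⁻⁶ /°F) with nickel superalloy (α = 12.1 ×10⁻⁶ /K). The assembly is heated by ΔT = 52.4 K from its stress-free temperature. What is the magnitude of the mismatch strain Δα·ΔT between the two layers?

magnesium alloy: α = 14.8×10⁻⁶/°F × 9/5 = 26.6×10⁻⁶/K.
Δα = |26.6 − 12.1|×10⁻⁶/K = 14.5×10⁻⁶/K.
Mismatch strain = Δα·ΔT = 14.5×10⁻⁶ × 52.4 = 7.62×10⁻⁴.

7.62×10⁻⁴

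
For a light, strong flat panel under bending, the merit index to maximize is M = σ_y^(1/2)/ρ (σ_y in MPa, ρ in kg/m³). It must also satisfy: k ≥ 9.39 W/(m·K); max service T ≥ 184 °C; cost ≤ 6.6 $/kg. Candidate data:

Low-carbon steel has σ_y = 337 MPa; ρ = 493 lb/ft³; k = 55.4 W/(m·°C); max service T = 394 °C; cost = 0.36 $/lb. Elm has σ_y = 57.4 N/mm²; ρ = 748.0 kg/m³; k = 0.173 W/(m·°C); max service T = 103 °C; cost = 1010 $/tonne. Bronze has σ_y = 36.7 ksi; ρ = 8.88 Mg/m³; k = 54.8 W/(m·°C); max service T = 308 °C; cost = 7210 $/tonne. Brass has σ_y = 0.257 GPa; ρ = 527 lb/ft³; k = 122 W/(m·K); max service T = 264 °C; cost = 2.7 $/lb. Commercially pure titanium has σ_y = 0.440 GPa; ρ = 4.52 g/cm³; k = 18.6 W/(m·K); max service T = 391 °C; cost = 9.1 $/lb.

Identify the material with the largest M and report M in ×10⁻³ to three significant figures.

Screen on constraints: k ≥ 9.39 W/(m·K); max service T ≥ 184 °C; cost ≤ 6.6 $/kg. Survivors: low-carbon steel, brass.
In SI units:
  low-carbon steel: σ_y = 337.0 MPa, ρ = 7897 kg/m³
  brass: σ_y = 257.0 MPa, ρ = 8442 kg/m³
  low-carbon steel: M = 2.32×10⁻³
  brass: M = 1.90×10⁻³
The maximum is for low-carbon steel.

low-carbon steel, M = 2.32×10⁻³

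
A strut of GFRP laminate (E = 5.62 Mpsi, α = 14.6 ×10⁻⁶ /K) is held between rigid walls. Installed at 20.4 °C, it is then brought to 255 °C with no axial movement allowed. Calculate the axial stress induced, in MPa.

E = 5.62 Mpsi = 38.75 GPa.
ΔT = 234.6 K. Constrained thermal stress σ = E·α·ΔT = 38.75×10³ MPa × 14.6×10⁻⁶ × 234.6 = 133 MPa (compressive).

133 MPa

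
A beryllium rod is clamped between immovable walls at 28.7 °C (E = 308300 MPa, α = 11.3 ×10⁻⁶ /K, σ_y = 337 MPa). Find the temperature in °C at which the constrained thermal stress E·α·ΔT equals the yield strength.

E = 308300 MPa = 308.3 GPa.
E·α·ΔT = 337.0 MPa ⇒ ΔT = 337.0 / (308.3×10³ × 11.3×10⁻⁶) = 96.73 K.
T = 28.7 + 96.73 = 125.4 °C.

125 °C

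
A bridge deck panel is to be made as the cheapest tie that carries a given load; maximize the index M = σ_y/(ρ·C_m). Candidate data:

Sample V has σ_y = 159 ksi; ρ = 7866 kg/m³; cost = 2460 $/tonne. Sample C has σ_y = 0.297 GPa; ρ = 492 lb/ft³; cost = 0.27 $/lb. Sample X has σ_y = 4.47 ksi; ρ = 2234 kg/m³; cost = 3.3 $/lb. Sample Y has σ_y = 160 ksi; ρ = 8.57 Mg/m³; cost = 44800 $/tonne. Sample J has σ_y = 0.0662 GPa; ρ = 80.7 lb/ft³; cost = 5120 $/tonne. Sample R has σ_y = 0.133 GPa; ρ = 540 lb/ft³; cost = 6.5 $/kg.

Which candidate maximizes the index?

sample C

In SI units:
  sample V: σ_y = 1096 MPa, ρ = 7866 kg/m³, cost = 2.460 $/kg
  sample C: σ_y = 297.0 MPa, ρ = 7881 kg/m³, cost = 0.5952 $/kg
  sample X: σ_y = 30.82 MPa, ρ = 2234 kg/m³, cost = 7.275 $/kg
  sample Y: σ_y = 1103 MPa, ρ = 8570 kg/m³, cost = 44.80 $/kg
  sample J: σ_y = 66.20 MPa, ρ = 1293 kg/m³, cost = 5.120 $/kg
  sample R: σ_y = 133.0 MPa, ρ = 8650 kg/m³, cost = 6.500 $/kg
  sample C: M = 63.3 kN·m per $
  sample V: M = 56.7 kN·m per $
  sample J: M = 10.0 kN·m per $
  sample Y: M = 2.87 kN·m per $
  sample R: M = 2.37 kN·m per $
  sample X: M = 1.90 kN·m per $
The maximum is for sample C.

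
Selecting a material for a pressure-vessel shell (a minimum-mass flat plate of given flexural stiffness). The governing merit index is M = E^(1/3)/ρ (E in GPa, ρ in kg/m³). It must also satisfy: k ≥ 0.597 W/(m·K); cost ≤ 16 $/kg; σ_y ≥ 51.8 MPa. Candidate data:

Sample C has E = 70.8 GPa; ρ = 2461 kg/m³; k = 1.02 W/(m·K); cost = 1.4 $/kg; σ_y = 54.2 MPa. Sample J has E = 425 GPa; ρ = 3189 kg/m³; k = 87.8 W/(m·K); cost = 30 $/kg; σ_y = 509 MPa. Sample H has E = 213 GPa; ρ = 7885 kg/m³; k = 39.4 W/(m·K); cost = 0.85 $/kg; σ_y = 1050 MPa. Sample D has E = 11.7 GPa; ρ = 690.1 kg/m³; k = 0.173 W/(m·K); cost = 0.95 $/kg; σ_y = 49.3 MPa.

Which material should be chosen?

Screen on constraints: k ≥ 0.597 W/(m·K); cost ≤ 16 $/kg; σ_y ≥ 51.8 MPa. Survivors: sample C, sample H.
Per-candidate index values:
  sample C: M = 1.68×10⁻³
  sample H: M = 0.757×10⁻³
Sample C ranks first.

sample C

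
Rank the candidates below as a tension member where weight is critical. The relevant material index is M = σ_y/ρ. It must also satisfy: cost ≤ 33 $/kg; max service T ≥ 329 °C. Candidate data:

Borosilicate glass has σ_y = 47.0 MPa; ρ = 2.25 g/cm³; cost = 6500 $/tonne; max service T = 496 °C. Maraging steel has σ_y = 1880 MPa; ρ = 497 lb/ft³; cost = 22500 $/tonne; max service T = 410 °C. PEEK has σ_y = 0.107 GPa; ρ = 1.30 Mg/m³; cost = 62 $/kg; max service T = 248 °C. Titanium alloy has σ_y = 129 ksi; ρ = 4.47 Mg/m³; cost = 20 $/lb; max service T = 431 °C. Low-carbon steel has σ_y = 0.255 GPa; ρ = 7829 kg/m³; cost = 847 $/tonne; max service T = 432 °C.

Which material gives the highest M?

maraging steel

Screen on constraints: cost ≤ 33 $/kg; max service T ≥ 329 °C. Survivors: borosilicate glass, maraging steel, low-carbon steel.
Normalizing units and computing the index:
  borosilicate glass: σ_y = 47.00 MPa, ρ = 2250 kg/m³
  maraging steel: σ_y = 1880 MPa, ρ = 7961 kg/m³
  low-carbon steel: σ_y = 255.0 MPa, ρ = 7829 kg/m³
  maraging steel: M = 236 kN·m/kg
  low-carbon steel: M = 32.6 kN·m/kg
  borosilicate glass: M = 20.9 kN·m/kg
Maraging steel has the largest M.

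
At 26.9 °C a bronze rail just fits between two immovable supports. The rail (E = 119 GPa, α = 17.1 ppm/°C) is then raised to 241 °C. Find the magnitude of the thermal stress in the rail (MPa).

ΔT = 214.1 K. Constrained thermal stress σ = E·α·ΔT = 119.0×10³ MPa × 17.1×10⁻⁶ × 214.1 = 436 MPa (compressive).

436 MPa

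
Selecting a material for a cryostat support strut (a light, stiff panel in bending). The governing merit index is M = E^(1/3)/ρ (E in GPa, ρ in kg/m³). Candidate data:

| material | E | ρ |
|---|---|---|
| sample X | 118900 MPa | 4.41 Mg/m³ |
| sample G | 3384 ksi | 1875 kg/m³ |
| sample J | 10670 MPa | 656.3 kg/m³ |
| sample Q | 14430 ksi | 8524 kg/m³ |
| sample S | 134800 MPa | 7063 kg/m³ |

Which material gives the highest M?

sample J

Convert each candidate to consistent units, then evaluate M:
  sample X: E = 118.9 GPa, ρ = 4410 kg/m³
  sample G: E = 23.33 GPa, ρ = 1875 kg/m³
  sample J: E = 10.67 GPa, ρ = 656.3 kg/m³
  sample Q: E = 99.49 GPa, ρ = 8524 kg/m³
  sample S: E = 134.8 GPa, ρ = 7063 kg/m³
  sample J: M = 3.35×10⁻³
  sample G: M = 1.52×10⁻³
  sample X: M = 1.12×10⁻³
  sample S: M = 0.726×10⁻³
  sample Q: M = 0.544×10⁻³
Sample J has the largest M.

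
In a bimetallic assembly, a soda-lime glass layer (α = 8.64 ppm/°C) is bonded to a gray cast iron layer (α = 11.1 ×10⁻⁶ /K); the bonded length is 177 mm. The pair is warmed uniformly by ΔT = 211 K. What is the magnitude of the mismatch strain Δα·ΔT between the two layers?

5.19×10⁻⁴

Δα = |8.64 − 11.1|×10⁻⁶/K = 2.46×10⁻⁶/K.
Mismatch strain = Δα·ΔT = 2.46×10⁻⁶ × 211.0 = 5.19×10⁻⁴.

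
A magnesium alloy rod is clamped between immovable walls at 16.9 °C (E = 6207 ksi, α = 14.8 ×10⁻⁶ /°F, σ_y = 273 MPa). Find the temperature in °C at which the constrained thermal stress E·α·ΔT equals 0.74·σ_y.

E = 6207 ksi = 42.80 GPa.
α = 14.8×10⁻⁶/°F × 9/5 = 26.6×10⁻⁶/K.
E·α·ΔT = 202.0 MPa ⇒ ΔT = 202.0 / (42.80×10³ × 26.6×10⁻⁶) = 177.2 K.
T = 16.9 + 177.2 = 194.1 °C.

194 °C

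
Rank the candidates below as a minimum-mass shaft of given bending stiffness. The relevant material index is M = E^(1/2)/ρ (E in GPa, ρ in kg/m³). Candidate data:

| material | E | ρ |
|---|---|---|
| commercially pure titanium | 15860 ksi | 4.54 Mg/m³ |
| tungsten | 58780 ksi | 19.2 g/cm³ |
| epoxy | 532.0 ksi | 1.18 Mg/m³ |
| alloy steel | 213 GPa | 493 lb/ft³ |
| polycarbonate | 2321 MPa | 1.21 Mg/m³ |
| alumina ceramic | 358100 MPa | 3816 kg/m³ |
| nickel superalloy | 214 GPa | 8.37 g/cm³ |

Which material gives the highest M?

alumina ceramic

After converting to SI:
  commercially pure titanium: E = 109.4 GPa, ρ = 4540 kg/m³
  tungsten: E = 405.3 GPa, ρ = 19200 kg/m³
  epoxy: E = 3.668 GPa, ρ = 1180 kg/m³
  alloy steel: E = 213.0 GPa, ρ = 7897 kg/m³
  polycarbonate: E = 2.321 GPa, ρ = 1210 kg/m³
  alumina ceramic: E = 358.1 GPa, ρ = 3816 kg/m³
  nickel superalloy: E = 214.0 GPa, ρ = 8370 kg/m³
  alumina ceramic: M = 4.96×10⁻³
  commercially pure titanium: M = 2.30×10⁻³
  alloy steel: M = 1.85×10⁻³
  nickel superalloy: M = 1.75×10⁻³
  epoxy: M = 1.62×10⁻³
  polycarbonate: M = 1.26×10⁻³
  tungsten: M = 1.05×10⁻³
Alumina ceramic has the largest M.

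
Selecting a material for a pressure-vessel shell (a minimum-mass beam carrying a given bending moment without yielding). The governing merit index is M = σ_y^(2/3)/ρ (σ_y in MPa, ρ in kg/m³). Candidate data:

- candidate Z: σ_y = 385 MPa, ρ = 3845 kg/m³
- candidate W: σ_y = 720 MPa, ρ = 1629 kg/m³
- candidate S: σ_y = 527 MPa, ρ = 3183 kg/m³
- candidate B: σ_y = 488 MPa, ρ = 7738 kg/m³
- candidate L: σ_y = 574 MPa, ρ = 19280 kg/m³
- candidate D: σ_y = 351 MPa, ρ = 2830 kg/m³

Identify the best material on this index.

candidate W

Computing M directly (units already consistent):
  candidate W: M = 49.3×10⁻³
  candidate S: M = 20.5×10⁻³
  candidate D: M = 17.6×10⁻³
  candidate Z: M = 13.8×10⁻³
  candidate B: M = 8.01×10⁻³
  candidate L: M = 3.58×10⁻³
Highest index: candidate W.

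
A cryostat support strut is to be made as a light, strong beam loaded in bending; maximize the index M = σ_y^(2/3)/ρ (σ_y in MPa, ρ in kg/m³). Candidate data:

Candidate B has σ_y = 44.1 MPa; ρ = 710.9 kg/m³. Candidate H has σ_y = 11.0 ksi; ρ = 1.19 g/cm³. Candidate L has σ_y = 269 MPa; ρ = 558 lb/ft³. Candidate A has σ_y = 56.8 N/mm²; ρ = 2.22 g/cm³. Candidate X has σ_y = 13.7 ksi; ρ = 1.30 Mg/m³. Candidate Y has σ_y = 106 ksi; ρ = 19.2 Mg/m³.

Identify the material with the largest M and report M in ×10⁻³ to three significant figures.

After converting to SI:
  candidate B: σ_y = 44.10 MPa, ρ = 710.9 kg/m³
  candidate H: σ_y = 75.84 MPa, ρ = 1190 kg/m³
  candidate L: σ_y = 269.0 MPa, ρ = 8938 kg/m³
  candidate A: σ_y = 56.80 MPa, ρ = 2220 kg/m³
  candidate X: σ_y = 94.46 MPa, ρ = 1300 kg/m³
  candidate Y: σ_y = 730.8 MPa, ρ = 19200 kg/m³
  candidate B: M = 17.6×10⁻³
  candidate X: M = 16.0×10⁻³
  candidate H: M = 15.1×10⁻³
  candidate A: M = 6.66×10⁻³
  candidate L: M = 4.66×10⁻³
  candidate Y: M = 4.23×10⁻³
Highest index: candidate B.

candidate B, M = 17.6×10⁻³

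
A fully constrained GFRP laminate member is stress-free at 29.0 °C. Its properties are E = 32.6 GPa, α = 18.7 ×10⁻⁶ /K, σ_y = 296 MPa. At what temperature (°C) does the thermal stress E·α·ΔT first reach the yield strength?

E·α·ΔT = 296.0 MPa ⇒ ΔT = 296.0 / (32.60×10³ × 18.7×10⁻⁶) = 485.5 K.
T = 29.0 + 485.5 = 514.5 °C.

515 °C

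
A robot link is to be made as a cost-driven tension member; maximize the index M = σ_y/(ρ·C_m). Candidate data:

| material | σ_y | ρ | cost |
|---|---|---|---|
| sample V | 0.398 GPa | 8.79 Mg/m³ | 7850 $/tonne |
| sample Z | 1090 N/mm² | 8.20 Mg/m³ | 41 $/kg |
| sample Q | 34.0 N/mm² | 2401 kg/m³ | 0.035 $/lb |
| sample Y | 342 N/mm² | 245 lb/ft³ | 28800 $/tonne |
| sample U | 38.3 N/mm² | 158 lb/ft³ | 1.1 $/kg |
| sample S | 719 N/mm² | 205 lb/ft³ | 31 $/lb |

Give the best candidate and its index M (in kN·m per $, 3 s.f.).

Normalizing units and computing the index:
  sample V: σ_y = 398.0 MPa, ρ = 8790 kg/m³, cost = 7.850 $/kg
  sample Z: σ_y = 1090 MPa, ρ = 8200 kg/m³, cost = 41.00 $/kg
  sample Q: σ_y = 34.00 MPa, ρ = 2401 kg/m³, cost = 0.07716 $/kg
  sample Y: σ_y = 342.0 MPa, ρ = 3925 kg/m³, cost = 28.80 $/kg
  sample U: σ_y = 38.30 MPa, ρ = 2531 kg/m³, cost = 1.100 $/kg
  sample S: σ_y = 719.0 MPa, ρ = 3284 kg/m³, cost = 68.34 $/kg
  sample Q: M = 184 kN·m per $
  sample U: M = 13.8 kN·m per $
  sample V: M = 5.77 kN·m per $
  sample Z: M = 3.24 kN·m per $
  sample S: M = 3.20 kN·m per $
  sample Y: M = 3.03 kN·m per $
Sample Q has the largest M.

sample Q, M = 184 kN·m per $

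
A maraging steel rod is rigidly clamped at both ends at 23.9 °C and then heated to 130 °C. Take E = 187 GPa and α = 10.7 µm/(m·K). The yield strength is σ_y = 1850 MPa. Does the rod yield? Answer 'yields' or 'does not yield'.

does not yield

ΔT = 106.1 K. Constrained thermal stress σ = E·α·ΔT = 187.0×10³ MPa × 10.7×10⁻⁶ × 106.1 = 212 MPa (compressive).
Compare to σ_y = 1850 MPa: σ < σ_y, so it does not yield.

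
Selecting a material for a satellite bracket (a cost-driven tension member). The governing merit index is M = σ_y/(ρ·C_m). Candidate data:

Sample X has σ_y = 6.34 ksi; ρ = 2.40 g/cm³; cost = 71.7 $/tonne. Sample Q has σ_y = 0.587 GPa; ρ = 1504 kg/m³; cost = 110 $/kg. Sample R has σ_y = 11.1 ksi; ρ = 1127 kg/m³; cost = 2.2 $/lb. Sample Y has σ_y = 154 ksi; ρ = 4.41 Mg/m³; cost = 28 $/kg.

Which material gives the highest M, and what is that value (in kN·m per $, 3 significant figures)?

sample X, M = 254 kN·m per $

In SI units:
  sample X: σ_y = 43.71 MPa, ρ = 2400 kg/m³, cost = 0.07170 $/kg
  sample Q: σ_y = 587.0 MPa, ρ = 1504 kg/m³, cost = 110.0 $/kg
  sample R: σ_y = 76.53 MPa, ρ = 1127 kg/m³, cost = 4.850 $/kg
  sample Y: σ_y = 1062 MPa, ρ = 4410 kg/m³, cost = 28.00 $/kg
  sample X: M = 254 kN·m per $
  sample R: M = 14.0 kN·m per $
  sample Y: M = 8.60 kN·m per $
  sample Q: M = 3.55 kN·m per $
The maximum is for sample X.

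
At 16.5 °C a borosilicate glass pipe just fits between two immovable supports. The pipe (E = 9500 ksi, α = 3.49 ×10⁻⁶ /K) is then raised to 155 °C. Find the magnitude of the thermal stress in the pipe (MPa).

E = 9500 ksi = 65.50 GPa.
ΔT = 138.5 K. Constrained thermal stress σ = E·α·ΔT = 65.50×10³ MPa × 3.49×10⁻⁶ × 138.5 = 31.7 MPa (compressive).

31.7 MPa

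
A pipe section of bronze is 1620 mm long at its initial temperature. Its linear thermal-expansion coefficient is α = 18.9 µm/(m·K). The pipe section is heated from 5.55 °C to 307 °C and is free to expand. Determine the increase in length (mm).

9.23 mm

ΔT = 307 − 5.55 = 301.4 K.
ΔL = α·L₀·ΔT = 18.9×10⁻⁶ × 1620 mm × 301.4 K = 9.23 mm.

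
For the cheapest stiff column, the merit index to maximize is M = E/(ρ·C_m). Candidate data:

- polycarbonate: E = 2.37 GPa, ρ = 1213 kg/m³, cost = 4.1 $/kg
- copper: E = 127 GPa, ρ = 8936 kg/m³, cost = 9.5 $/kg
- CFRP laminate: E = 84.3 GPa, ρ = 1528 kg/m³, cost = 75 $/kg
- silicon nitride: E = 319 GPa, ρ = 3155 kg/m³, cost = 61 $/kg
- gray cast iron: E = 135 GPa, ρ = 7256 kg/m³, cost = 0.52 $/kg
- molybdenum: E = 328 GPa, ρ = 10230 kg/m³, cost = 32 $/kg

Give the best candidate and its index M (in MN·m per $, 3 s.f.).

Per-candidate index values:
  gray cast iron: M = 35.8 MN·m per $
  silicon nitride: M = 1.66 MN·m per $
  copper: M = 1.50 MN·m per $
  molybdenum: M = 1.00 MN·m per $
  CFRP laminate: M = 0.736 MN·m per $
  polycarbonate: M = 0.477 MN·m per $
Gray cast iron ranks first.

gray cast iron, M = 35.8 MN·m per $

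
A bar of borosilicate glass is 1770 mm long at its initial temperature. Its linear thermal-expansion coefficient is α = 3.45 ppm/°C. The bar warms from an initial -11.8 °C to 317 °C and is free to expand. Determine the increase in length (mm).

ΔT = 317 − (-11.8) = 328.8 K.
ΔL = α·L₀·ΔT = 3.45×10⁻⁶ × 1770 mm × 328.8 K = 2.01 mm.

2.01 mm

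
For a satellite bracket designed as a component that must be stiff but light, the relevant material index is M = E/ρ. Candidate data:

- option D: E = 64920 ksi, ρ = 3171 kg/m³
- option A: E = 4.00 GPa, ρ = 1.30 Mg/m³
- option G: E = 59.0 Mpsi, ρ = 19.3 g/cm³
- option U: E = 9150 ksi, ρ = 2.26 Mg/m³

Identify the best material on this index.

option D

After converting to SI:
  option D: E = 447.6 GPa, ρ = 3171 kg/m³
  option A: E = 4.000 GPa, ρ = 1300 kg/m³
  option G: E = 406.8 GPa, ρ = 19300 kg/m³
  option U: E = 63.09 GPa, ρ = 2260 kg/m³
  option D: M = 141 MN·m/kg
  option U: M = 27.9 MN·m/kg
  option G: M = 21.1 MN·m/kg
  option A: M = 3.08 MN·m/kg
Highest index: option D.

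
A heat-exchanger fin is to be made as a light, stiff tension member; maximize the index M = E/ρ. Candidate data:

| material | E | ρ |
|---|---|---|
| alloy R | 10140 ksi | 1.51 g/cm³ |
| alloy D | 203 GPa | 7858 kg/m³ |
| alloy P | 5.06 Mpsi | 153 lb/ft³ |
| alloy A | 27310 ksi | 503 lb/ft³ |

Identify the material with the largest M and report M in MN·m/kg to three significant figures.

Putting every candidate on a common basis:
  alloy R: E = 69.91 GPa, ρ = 1510 kg/m³
  alloy D: E = 203.0 GPa, ρ = 7858 kg/m³
  alloy P: E = 34.89 GPa, ρ = 2451 kg/m³
  alloy A: E = 188.3 GPa, ρ = 8057 kg/m³
  alloy R: M = 46.3 MN·m/kg
  alloy D: M = 25.8 MN·m/kg
  alloy A: M = 23.4 MN·m/kg
  alloy P: M = 14.2 MN·m/kg
Highest index: alloy R.

alloy R, M = 46.3 MN·m/kg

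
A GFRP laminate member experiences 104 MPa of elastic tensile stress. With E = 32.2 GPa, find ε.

ε = σ/E = 104 / 32200 = 3.23×10⁻³.

3.23×10⁻³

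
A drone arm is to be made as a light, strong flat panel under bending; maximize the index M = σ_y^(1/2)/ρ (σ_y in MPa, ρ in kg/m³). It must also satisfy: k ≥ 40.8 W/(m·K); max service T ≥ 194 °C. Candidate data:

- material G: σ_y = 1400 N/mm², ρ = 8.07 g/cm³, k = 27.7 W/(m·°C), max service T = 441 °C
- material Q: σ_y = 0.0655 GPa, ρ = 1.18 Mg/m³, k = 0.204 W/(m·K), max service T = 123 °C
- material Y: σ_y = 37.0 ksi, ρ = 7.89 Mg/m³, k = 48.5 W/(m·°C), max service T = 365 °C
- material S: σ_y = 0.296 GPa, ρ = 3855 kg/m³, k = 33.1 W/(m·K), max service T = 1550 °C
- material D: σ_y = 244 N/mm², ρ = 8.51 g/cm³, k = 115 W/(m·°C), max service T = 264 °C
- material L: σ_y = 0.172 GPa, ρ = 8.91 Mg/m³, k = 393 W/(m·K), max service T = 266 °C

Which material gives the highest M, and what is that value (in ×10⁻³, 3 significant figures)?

Screen on constraints: k ≥ 40.8 W/(m·K); max service T ≥ 194 °C. Survivors: material Y, material D, material L.
After converting to SI:
  material Y: σ_y = 255.1 MPa, ρ = 7890 kg/m³
  material D: σ_y = 244.0 MPa, ρ = 8510 kg/m³
  material L: σ_y = 172.0 MPa, ρ = 8910 kg/m³
  material Y: M = 2.02×10⁻³
  material D: M = 1.84×10⁻³
  material L: M = 1.47×10⁻³
Material Y ranks first.

material Y, M = 2.02×10⁻³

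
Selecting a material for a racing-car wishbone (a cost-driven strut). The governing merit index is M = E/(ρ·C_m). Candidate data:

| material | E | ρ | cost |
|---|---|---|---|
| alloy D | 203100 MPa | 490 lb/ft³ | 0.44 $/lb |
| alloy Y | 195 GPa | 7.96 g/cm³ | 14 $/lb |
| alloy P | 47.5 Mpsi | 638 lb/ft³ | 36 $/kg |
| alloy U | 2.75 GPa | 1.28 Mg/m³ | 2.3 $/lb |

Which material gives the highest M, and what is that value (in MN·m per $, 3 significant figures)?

Normalizing units and computing the index:
  alloy D: E = 203.1 GPa, ρ = 7849 kg/m³, cost = 0.9700 $/kg
  alloy Y: E = 195.0 GPa, ρ = 7960 kg/m³, cost = 30.86 $/kg
  alloy P: E = 327.5 GPa, ρ = 10220 kg/m³, cost = 36.00 $/kg
  alloy U: E = 2.750 GPa, ρ = 1280 kg/m³, cost = 5.071 $/kg
  alloy D: M = 26.7 MN·m per $
  alloy P: M = 0.890 MN·m per $
  alloy Y: M = 0.794 MN·m per $
  alloy U: M = 0.424 MN·m per $
Highest index: alloy D.

alloy D, M = 26.7 MN·m per $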